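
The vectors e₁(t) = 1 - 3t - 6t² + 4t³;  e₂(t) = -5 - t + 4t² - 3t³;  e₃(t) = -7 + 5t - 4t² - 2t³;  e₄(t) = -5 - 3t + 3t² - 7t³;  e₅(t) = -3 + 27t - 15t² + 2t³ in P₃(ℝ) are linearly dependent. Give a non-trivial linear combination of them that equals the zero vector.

2e₁ + 3e₂ - 3e₃ + e₄ + e₅ = 0

Take coordinates with respect to {1, t, …, t³}.
Set up α₁e₁ + … + α₅e₅ = 0 and solve the homogeneous system.
A generator of the null space is (2, 3, -3, 1, 1).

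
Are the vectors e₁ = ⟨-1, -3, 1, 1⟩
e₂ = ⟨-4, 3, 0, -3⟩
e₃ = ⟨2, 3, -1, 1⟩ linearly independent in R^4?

Row-reduce the matrix whose columns are e₁, e₂, e₃.
The reduction yields 3 nonzero rows, so the rank is 3.
Since rank = 3 (the number of vectors), the set is linearly independent.

linearly independent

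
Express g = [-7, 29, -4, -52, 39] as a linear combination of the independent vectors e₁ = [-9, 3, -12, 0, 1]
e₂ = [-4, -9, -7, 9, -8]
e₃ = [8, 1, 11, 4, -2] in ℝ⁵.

g = -e₁ - 4e₂ - 4e₃

Solve the system with e₁, e₂, e₃ as columns and g as the right-hand side.
Row-reducing the augmented matrix gives the unique coefficients (α₁, α₂, α₃) = (-1, -4, -4).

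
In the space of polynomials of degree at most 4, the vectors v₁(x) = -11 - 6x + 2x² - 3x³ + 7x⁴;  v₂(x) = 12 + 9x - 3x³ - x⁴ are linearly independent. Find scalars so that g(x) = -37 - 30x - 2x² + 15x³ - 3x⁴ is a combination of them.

Take coordinate vectors relative to {1, x, …, x⁴}.
Write g = c₁v₁ + c₂v₂ and equate components.
The system has the unique solution (c₁, c₂) = (-1, -4).

g = -v₁ - 4v₂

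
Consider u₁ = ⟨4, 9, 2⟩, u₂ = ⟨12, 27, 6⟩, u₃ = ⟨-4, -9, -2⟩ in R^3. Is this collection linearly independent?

linearly dependent

One vector is a scalar multiple of another, so the set is dependent.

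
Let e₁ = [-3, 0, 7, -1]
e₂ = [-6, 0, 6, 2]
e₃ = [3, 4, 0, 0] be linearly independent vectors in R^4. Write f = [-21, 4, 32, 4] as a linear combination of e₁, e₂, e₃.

f = 2e₁ + 3e₂ + e₃

Set up the augmented matrix [e₁ | e₂ | e₃ | f] and row-reduce.
The system has the unique solution (α₁, α₂, α₃) = (2, 3, 1).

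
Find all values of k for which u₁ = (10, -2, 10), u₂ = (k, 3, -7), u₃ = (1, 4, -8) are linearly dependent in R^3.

Place the vectors as rows of a 3×3 matrix; dependence ⇔ determinant zero.
The determinant works out to 24*k + 24.
Solving 24*k + 24 = 0 yields k = -1.

k = -1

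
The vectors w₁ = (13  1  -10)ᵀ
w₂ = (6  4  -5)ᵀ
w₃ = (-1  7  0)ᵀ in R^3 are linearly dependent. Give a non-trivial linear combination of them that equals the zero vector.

w₁ - 2w₂ + w₃ = 0

Set up α₁w₁ + … + α₃w₃ = 0 and solve the homogeneous system.
The free variable yields coefficients (1, -2, 1) (any nonzero multiple also works).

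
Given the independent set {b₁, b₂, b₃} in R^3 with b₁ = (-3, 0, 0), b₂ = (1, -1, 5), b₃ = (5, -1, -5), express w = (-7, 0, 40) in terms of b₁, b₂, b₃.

Write w = α₁b₁ + … + α₃b₃ and equate components.
Row-reducing the augmented matrix gives the unique coefficients (α₁, α₂, α₃) = (-3, 4, -4).

w = -3b₁ + 4b₂ - 4b₃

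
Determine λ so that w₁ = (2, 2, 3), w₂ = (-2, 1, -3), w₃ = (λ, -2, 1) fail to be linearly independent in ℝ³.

λ = 2/3

Dependence holds iff the 3×3 matrix [w₁ w₂ w₃] is singular.
The determinant works out to 6 - 9*λ.
This vanishes exactly when λ = 2/3.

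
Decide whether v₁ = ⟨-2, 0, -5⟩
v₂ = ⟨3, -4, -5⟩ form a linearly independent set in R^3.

linearly independent

Place the vectors as rows of a 2×3 matrix and reduce to echelon form.
The reduction yields 2 nonzero rows, so the rank is 2.
Since rank = 2 (the number of vectors), the set is linearly independent.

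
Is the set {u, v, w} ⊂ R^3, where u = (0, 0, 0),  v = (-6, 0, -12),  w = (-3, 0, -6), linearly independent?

One of the vectors is the zero vector, so the set is linearly dependent.

linearly dependent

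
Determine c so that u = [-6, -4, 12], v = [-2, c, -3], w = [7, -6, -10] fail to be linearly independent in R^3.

The set is linearly dependent precisely when det[u; v; w] = 0.
The determinant works out to 416 - 24*c.
Solving 416 - 24*c = 0 yields c = 52/3.

c = 52/3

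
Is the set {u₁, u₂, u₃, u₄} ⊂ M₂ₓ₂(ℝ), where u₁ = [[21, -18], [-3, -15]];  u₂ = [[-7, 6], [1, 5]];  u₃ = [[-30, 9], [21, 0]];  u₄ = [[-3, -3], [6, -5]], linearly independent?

Take coordinates with respect to the standard basis {E₁₁, E₁₂, E₂₁, E₂₂}.
The matrix [u₁|u₂|u₃|u₄] has determinant 0.
A zero determinant means the columns are linearly dependent.

linearly dependent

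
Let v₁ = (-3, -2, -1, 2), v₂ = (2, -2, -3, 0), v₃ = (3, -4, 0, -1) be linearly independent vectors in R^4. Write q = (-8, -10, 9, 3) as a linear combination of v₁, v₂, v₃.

q = 3v₁ - 4v₂ + 3v₃

Since v₁, v₂, v₃ are independent, the coefficients expressing q are uniquely determined by a linear system.
The system has the unique solution (α₁, α₂, α₃) = (3, -4, 3).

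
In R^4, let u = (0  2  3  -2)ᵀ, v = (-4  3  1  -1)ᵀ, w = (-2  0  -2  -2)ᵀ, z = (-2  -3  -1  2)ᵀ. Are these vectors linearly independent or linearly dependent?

Row-reduce the matrix whose columns are u, v, w, z.
The reduction yields 4 nonzero rows, so the rank is 4.
Since rank = 4 (the number of vectors), the set is linearly independent.

linearly independent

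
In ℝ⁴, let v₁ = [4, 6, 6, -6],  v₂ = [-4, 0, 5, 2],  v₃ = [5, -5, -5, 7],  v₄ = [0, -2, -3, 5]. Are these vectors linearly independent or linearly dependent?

Form the 4×4 matrix with these as columns; its determinant is 818.
A nonzero determinant means the columns are linearly independent.

linearly independent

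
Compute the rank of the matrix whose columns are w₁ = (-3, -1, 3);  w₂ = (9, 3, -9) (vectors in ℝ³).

1

Form the matrix with w₁, w₂ as columns and reduce.
Reduction leaves 1 leading entry, giving rank 1.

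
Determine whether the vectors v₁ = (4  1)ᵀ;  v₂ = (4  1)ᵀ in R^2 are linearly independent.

Row-reduce the matrix whose columns are v₁, v₂.
The reduction yields 1 nonzero row, so the rank is 1.
Since rank 1 < 2, the set is linearly dependent.
Indeed v₁ - v₂ = 0.

linearly dependent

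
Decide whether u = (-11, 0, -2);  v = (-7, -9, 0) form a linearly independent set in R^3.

Place the vectors as rows of a 2×3 matrix and reduce to echelon form.
The reduction yields 2 nonzero rows, so the rank is 2.
Since rank = 2 (the number of vectors), the set is linearly independent.

linearly independent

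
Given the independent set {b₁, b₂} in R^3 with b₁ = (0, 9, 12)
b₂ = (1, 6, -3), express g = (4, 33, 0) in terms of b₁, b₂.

g = b₁ + 4b₂

Since b₁, b₂ are independent, the coefficients expressing g are uniquely determined by a linear system.
Row-reducing the augmented matrix gives the unique coefficients (c₁, c₂) = (1, 4).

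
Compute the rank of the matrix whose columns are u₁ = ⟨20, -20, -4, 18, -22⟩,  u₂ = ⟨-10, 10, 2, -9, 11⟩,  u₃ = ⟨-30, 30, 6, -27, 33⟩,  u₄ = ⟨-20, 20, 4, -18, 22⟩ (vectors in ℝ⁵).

1

Put the 5×4 matrix [u₁|u₂|u₃|u₄] into echelon form.
Reduction leaves 1 leading entry, giving rank 1.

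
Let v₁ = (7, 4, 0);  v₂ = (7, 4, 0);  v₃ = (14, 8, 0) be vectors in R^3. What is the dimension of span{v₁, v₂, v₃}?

dim = 1

Put the 3×3 matrix [v₁|v₂|v₃] into echelon form.
The echelon form has 1 nonzero row, so the rank is 1.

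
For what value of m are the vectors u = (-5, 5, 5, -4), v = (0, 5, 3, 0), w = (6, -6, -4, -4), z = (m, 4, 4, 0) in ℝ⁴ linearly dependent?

Dependence holds iff the 4×4 matrix [u v w z] is singular.
Expanding, det = -48*m - 352.
Solving -48*m - 352 = 0 yields m = -22/3.

m = -22/3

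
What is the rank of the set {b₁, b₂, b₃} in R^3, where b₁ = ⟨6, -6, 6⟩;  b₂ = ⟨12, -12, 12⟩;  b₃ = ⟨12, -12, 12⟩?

Apply Gaussian elimination to the matrix whose rows are b₁, b₂, b₃.
The echelon form has 1 nonzero row, so the rank is 1.

1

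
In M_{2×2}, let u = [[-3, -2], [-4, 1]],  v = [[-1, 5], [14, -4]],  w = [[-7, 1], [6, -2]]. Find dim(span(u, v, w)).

Use coordinates relative to {E₁₁, E₁₂, E₂₁, E₂₂}.
Put the 4×3 matrix [u|v|w] into echelon form.
Exactly 2 pivots survive; hence the rank is 2.

2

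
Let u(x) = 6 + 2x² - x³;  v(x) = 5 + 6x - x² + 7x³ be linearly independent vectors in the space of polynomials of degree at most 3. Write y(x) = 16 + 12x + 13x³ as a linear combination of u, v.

y = u + 2v

Identify each element with its coordinate vector in ℝ⁴ via {1, x, …, x³}.
Set up the augmented matrix [u | v | y] and row-reduce.
Back-substitution yields (a₁, a₂) = (1, 2).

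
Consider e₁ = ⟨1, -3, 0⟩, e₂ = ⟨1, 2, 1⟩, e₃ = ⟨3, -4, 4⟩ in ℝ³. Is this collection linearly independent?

linearly independent

The matrix [e₁|e₂|e₃] has determinant 15.
A nonzero determinant means the columns are linearly independent.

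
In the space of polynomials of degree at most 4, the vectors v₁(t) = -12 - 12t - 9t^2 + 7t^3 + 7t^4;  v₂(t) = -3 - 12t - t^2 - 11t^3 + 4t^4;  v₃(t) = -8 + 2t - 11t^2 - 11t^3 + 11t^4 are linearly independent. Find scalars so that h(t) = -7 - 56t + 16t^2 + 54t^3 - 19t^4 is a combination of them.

Work in coordinates with respect to the standard basis {1, t, …, t^4}.
Set up the augmented matrix [v₁ | v₂ | v₃ | h] and row-reduce.
The system has the unique solution (c₁, c₂, c₃) = (3, 1, -4).

h = 3v₁ + v₂ - 4v₃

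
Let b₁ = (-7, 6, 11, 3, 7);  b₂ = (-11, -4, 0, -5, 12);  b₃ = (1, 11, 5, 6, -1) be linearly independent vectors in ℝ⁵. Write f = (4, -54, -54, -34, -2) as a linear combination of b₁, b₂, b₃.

f = -4b₁ + 2b₂ - 2b₃

Since b₁, b₂, b₃ are independent, the coefficients expressing f are uniquely determined by a linear system.
The system has the unique solution (c₁, c₂, c₃) = (-4, 2, -2).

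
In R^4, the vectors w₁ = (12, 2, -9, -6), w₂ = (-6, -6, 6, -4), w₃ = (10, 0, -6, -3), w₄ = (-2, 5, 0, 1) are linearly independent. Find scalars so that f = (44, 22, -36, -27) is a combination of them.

Set up the augmented matrix [w₁ | w₂ | w₃ | w₄ | f] and row-reduce.
The system has the unique solution (a₁, …, a₄) = (4, 1, 1, 4).

f = 4w₁ + w₂ + w₃ + 4w₄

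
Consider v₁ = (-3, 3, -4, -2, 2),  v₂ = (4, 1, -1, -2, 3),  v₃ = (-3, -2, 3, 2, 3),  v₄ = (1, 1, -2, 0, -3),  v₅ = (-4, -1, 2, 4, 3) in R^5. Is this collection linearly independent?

linearly independent

The matrix [v₁|v₂|v₃|v₄|v₅] has determinant 118.
A nonzero determinant means the columns are linearly independent.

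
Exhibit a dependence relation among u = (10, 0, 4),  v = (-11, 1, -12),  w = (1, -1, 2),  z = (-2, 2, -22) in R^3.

3u + 3v + w - z = 0

Row-reduce the matrix with u, v, w, z as columns; the null space gives the coefficients.
The free variable yields coefficients (3, 3, 1, -1) (any nonzero multiple also works).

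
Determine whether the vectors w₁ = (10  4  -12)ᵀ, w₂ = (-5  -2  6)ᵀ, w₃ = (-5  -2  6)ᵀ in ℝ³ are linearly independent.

linearly dependent

Place the vectors as rows of a 3×3 matrix and reduce to echelon form.
The reduction yields 1 nonzero row, so the rank is 1.
Since rank 1 < 3, the set is linearly dependent.
Indeed w₁ + 2w₂ = 0.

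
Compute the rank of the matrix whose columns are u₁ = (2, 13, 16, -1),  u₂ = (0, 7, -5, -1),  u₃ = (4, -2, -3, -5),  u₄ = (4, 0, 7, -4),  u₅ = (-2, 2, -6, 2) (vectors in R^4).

Apply Gaussian elimination to the matrix whose rows are u₁, u₂, u₃, u₄, u₅.
There are 4 pivot columns, so rank = 4.
(With 5 elements in a 4-dimensional space the rank is at most 4.)

4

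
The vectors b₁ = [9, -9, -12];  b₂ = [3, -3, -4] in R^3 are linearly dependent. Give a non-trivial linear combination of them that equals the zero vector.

b₁ - 3b₂ = 0

Set up α₁b₁ + α₂b₂ = 0 and solve the homogeneous system.
A generator of the null space is (1, -3).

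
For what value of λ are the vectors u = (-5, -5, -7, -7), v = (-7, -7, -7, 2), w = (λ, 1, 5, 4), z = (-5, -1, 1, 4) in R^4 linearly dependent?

The set is linearly dependent precisely when det[u; v; w; z] = 0.
The determinant works out to 66*λ + 638.
Solving 66*λ + 638 = 0 yields λ = -29/3.

λ = -29/3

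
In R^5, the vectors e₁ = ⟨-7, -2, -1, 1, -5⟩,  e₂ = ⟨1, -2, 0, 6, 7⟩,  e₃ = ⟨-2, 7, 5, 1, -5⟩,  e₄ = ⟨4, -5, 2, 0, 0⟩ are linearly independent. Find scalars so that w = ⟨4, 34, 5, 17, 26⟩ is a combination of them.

w = -3e₁ + 3e₂ + 2e₃ - 4e₄

Since e₁, e₂, e₃, e₄ are independent, the coefficients expressing w are uniquely determined by a linear system.
The system has the unique solution (c₁, …, c₄) = (-3, 3, 2, -4).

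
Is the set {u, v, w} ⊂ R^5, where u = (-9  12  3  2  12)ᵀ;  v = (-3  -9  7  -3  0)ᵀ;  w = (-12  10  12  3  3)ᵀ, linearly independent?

Row-reduce the matrix whose columns are u, v, w.
The reduction yields 3 nonzero rows, so the rank is 3.
Since rank = 3 (the number of vectors), the set is linearly independent.

linearly independent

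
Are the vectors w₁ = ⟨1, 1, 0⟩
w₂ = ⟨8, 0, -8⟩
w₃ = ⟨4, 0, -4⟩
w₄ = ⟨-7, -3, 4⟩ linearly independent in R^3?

There are 4 vectors in a 3-dimensional space, so they cannot be linearly independent.

linearly dependent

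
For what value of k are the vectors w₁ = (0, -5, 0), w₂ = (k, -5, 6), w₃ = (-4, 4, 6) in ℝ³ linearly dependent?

The set is linearly dependent precisely when det[w₁; w₂; w₃] = 0.
Cofactor expansion gives det = 30*k + 120.
This vanishes exactly when k = -4.

k = -4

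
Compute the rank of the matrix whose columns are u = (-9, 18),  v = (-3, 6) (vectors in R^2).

Form the matrix with u, v as columns and reduce.
Exactly 1 pivot survives; hence the rank is 1.

rank 1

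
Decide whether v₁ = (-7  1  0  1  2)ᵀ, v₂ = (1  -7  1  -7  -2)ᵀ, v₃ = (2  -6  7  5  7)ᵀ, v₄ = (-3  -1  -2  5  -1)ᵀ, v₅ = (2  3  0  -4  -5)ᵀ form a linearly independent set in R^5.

linearly independent

The matrix [v₁|v₂|v₃|v₄|v₅] has determinant -13497.
A nonzero determinant means the columns are linearly independent.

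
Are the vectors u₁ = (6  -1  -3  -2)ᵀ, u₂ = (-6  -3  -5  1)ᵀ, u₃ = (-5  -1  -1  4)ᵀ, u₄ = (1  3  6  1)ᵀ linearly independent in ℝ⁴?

linearly independent

Row-reduce the matrix whose columns are u₁, u₂, u₃, u₄.
The reduction yields 4 nonzero rows, so the rank is 4.
Since rank = 4 (the number of vectors), the set is linearly independent.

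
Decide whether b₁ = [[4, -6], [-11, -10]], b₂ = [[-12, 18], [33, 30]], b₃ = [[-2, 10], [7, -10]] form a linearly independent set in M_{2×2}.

Take coordinates with respect to the standard basis {E₁₁, E₁₂, E₂₁, E₂₂}.
One vector is a scalar multiple of another, so the set is dependent.

linearly dependent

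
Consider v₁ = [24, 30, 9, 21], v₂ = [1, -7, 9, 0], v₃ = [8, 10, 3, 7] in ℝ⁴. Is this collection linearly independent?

linearly dependent

One vector is a scalar multiple of another, so the set is dependent.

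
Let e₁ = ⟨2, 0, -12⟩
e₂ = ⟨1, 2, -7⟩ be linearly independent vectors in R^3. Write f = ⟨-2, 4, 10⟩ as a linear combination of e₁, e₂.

f = -2e₁ + 2e₂

Solve the system with e₁, e₂ as columns and f as the right-hand side.
Row-reducing the augmented matrix gives the unique coefficients (α₁, α₂) = (-2, 2).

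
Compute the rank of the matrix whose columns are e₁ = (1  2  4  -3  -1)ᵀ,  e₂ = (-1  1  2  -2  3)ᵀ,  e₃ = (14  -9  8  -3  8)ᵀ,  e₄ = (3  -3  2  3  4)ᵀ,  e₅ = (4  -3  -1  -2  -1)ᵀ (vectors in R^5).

4

Form the matrix with e₁, e₂, e₃, e₄, e₅ as columns and reduce.
Exactly 4 pivots survive; hence the rank is 4.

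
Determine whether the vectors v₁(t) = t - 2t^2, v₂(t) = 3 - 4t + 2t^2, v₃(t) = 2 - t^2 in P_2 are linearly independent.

Take coordinates with respect to the standard basis {1, t, t^2}.
Place the vectors as rows of a 3×3 matrix and reduce to echelon form.
The reduction yields 3 nonzero rows, so the rank is 3.
Since rank = 3 (the number of vectors), the set is linearly independent.

linearly independent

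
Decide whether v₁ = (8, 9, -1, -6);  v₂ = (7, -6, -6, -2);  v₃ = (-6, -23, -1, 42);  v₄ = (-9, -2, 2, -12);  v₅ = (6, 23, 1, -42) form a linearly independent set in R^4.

There are 5 vectors in a 4-dimensional space, so they cannot be linearly independent.

linearly dependent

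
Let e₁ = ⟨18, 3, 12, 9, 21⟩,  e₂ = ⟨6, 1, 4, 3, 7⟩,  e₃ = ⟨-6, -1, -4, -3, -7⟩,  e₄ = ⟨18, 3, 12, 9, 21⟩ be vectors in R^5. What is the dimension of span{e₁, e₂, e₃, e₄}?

1

Put the 5×4 matrix [e₁|e₂|e₃|e₄] into echelon form.
The echelon form has 1 nonzero row, so the rank is 1.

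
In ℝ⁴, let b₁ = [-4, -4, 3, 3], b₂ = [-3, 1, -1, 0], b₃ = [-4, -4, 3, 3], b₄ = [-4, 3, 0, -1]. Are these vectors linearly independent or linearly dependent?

Two of the vectors are equal, giving an immediate dependence.

linearly dependent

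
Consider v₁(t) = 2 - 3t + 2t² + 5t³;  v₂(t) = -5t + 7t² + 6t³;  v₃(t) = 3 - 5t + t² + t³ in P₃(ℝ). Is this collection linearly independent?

linearly independent

Write each element as a coordinate vector in ℝ⁴ using {1, t, …, t³}.
Row-reduce the matrix whose columns are v₁, v₂, v₃.
The reduction yields 3 nonzero rows, so the rank is 3.
Since rank = 3 (the number of vectors), the set is linearly independent.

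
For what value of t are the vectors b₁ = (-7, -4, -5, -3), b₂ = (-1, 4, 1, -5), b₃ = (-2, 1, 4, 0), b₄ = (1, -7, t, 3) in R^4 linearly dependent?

Dependence holds iff the 4×4 matrix [b₁ b₂ b₃ b₄] is singular.
Cofactor expansion gives det = 96*t + 944.
Setting this to zero gives t = -59/6.

t = -59/6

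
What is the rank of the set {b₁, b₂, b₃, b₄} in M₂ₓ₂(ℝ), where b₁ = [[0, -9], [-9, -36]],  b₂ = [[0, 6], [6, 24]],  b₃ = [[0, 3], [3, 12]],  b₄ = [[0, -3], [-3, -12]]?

Use coordinates relative to {E₁₁, E₁₂, E₂₁, E₂₂}.
Put the 4×4 matrix [b₁|b₂|b₃|b₄] into echelon form.
Reduction leaves 1 leading entry, giving rank 1.

rank 1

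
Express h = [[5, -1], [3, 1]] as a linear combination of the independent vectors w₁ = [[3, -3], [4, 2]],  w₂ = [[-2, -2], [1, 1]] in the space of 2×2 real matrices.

h = w₁ - w₂

Work in coordinates with respect to the standard basis {E₁₁, E₁₂, E₂₁, E₂₂}.
Solve the system with w₁, w₂ as columns and h as the right-hand side.
Back-substitution yields (a₁, a₂) = (1, -1).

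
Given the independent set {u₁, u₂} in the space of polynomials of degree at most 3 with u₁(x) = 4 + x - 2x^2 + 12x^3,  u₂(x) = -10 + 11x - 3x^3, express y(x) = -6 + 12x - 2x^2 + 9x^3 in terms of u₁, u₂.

Identify each element with its coordinate vector in ℝ⁴ via {1, x, …, x^3}.
Since u₁, u₂ are independent, the coefficients expressing y are uniquely determined by a linear system.
Row-reducing the augmented matrix gives the unique coefficients (a₁, a₂) = (1, 1).

y = u₁ + u₂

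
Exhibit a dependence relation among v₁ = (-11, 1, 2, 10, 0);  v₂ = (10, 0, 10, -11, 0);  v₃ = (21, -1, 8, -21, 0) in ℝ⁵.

v₁ - v₂ + v₃ = 0

Solve the homogeneous system with v₁, v₂, v₃ as columns by row-reducing the coefficient matrix.
One solution (up to scaling) is (1, -1, 1).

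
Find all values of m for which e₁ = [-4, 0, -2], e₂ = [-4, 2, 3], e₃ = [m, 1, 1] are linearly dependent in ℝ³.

The set is linearly dependent precisely when det[e₁; e₂; e₃] = 0.
Cofactor expansion gives det = 4*m + 12.
Solving 4*m + 12 = 0 yields m = -3.

m = -3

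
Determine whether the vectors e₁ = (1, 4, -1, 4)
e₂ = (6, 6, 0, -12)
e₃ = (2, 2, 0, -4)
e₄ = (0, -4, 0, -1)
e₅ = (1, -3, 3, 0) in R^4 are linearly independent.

There are 5 vectors in a 4-dimensional space, so they cannot be linearly independent.

linearly dependent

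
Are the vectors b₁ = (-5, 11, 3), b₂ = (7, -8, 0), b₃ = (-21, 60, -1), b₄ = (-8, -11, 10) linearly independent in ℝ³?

linearly dependent

There are 4 vectors in a 3-dimensional space, so they cannot be linearly independent.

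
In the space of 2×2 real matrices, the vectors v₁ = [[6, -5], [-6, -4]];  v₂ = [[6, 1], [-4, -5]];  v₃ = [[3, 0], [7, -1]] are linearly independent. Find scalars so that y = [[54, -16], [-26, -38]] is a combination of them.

Identify each element with its coordinate vector in ℝ⁴ via {E₁₁, E₁₂, E₂₁, E₂₂}.
Since v₁, v₂, v₃ are independent, the coefficients expressing y are uniquely determined by a linear system.
Back-substitution yields (a₁, a₂, a₃) = (4, 4, 2).

y = 4v₁ + 4v₂ + 2v₃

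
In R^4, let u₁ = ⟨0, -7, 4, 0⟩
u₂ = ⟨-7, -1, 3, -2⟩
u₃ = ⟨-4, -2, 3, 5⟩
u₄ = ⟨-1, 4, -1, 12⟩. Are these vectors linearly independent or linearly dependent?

linearly dependent

Place the vectors as rows of a 4×4 matrix and reduce to echelon form.
The reduction yields 3 nonzero rows, so the rank is 3.
Since rank 3 < 4, the set is linearly dependent.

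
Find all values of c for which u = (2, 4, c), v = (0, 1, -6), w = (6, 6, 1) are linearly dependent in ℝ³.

c = -35/3

The set is linearly dependent precisely when det[u; v; w] = 0.
Cofactor expansion gives det = -6*c - 70.
This vanishes exactly when c = -35/3.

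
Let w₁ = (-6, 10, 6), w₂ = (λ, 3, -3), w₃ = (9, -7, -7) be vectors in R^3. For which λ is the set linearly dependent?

λ = 45/7

The set is linearly dependent precisely when det[w₁; w₂; w₃] = 0.
Cofactor expansion gives det = 28*λ - 180.
Setting this to zero gives λ = 45/7.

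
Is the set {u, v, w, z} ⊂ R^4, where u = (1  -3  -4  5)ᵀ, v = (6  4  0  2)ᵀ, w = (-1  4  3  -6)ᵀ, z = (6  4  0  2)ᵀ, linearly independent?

linearly dependent

The matrix [u|v|w|z] has determinant 0.
A zero determinant means the columns are linearly dependent.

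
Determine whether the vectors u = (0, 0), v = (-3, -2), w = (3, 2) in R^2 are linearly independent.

linearly dependent

There are 3 vectors in a 2-dimensional space, so they cannot be linearly independent.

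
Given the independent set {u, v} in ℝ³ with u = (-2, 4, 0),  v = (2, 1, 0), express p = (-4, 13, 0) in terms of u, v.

Set up the augmented matrix [u | v | p] and row-reduce.
Row-reducing the augmented matrix gives the unique coefficients (a₁, a₂) = (3, 1).

p = 3u + v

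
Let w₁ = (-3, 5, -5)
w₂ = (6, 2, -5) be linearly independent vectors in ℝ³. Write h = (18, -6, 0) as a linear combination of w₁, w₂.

h = -2w₁ + 2w₂

Set up the augmented matrix [w₁ | w₂ | h] and row-reduce.
Row-reducing the augmented matrix gives the unique coefficients (α₁, α₂) = (-2, 2).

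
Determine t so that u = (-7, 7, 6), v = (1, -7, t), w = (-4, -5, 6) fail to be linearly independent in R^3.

t = 6/7

The vectors are dependent exactly when the determinant of the matrix with rows u, v, w vanishes.
Expanding, det = 54 - 63*t.
Solving 54 - 63*t = 0 yields t = 6/7.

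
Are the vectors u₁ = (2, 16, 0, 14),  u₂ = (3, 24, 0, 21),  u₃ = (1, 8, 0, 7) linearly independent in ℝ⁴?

linearly dependent

Place the vectors as rows of a 3×4 matrix and reduce to echelon form.
The reduction yields 1 nonzero row, so the rank is 1.
Since rank 1 < 3, the set is linearly dependent.
Indeed 3u₁ - 2u₂ = 0.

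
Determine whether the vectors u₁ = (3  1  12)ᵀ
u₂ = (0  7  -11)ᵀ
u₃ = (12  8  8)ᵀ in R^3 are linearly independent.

Form the 3×3 matrix with these as columns; its determinant is -708.
A nonzero determinant means the columns are linearly independent.

linearly independent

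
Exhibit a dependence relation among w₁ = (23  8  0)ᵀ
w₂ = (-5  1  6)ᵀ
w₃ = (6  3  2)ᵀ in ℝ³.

Write the vectors as columns of a matrix and find a nonzero vector in its null space.
One solution (up to scaling) is (1, 1, -3).

w₁ + w₂ - 3w₃ = 0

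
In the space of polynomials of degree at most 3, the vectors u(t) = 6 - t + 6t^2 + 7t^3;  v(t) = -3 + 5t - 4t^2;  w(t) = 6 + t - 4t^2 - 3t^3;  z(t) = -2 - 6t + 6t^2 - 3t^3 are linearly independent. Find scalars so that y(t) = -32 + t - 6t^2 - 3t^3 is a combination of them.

Work in coordinates with respect to the standard basis {1, t, …, t^3}.
Write y = a₁u + … + a₄z and equate components.
The system has the unique solution (a₁, …, a₄) = (-3, -2, -4, -2).

y = -3u - 2v - 4w - 2z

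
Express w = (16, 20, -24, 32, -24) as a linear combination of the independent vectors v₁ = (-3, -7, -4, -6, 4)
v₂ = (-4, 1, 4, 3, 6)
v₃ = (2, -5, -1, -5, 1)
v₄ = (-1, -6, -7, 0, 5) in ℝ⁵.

Write w = c₁v₁ + … + c₄v₄ and equate components.
The system has the unique solution (c₁, …, c₄) = (-4, -4, -4, 4).

w = -4v₁ - 4v₂ - 4v₃ + 4v₄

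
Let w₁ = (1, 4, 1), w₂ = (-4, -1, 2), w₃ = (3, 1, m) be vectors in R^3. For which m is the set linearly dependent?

m = -7/5

Dependence holds iff the 3×3 matrix [w₁ w₂ w₃] is singular.
Expanding, det = 15*m + 21.
Solving 15*m + 21 = 0 yields m = -7/5.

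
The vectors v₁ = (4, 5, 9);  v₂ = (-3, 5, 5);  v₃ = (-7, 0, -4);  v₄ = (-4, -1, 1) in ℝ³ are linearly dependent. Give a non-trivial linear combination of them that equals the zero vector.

Set up α₁v₁ + … + α₄v₄ = 0 and solve the homogeneous system.
One solution (up to scaling) is (1, -1, 1, 0).

v₁ - v₂ + v₃ = 0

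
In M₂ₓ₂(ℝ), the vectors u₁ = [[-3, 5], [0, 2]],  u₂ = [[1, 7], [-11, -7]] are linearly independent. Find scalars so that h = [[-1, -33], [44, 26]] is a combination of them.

Take coordinate vectors relative to {E₁₁, E₁₂, E₂₁, E₂₂}.
Solve the system with u₁, u₂ as columns and h as the right-hand side.
Back-substitution yields (a₁, a₂) = (-1, -4).

h = -u₁ - 4u₂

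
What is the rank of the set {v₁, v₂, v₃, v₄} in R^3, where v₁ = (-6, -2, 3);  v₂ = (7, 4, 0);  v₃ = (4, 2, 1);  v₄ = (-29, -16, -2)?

rank 3

Row-reduce the 4×3 matrix with these as rows.
The echelon form has 3 nonzero rows, so the rank is 3.
(With 4 elements in a 3-dimensional space the rank is at most 3.)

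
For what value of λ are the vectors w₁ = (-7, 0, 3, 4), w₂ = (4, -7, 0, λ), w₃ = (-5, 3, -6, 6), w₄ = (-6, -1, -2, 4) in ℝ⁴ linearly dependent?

λ = -52/9

Place the vectors as rows of a 4×4 matrix; dependence ⇔ determinant zero.
The determinant works out to 153*λ + 884.
This vanishes exactly when λ = -52/9.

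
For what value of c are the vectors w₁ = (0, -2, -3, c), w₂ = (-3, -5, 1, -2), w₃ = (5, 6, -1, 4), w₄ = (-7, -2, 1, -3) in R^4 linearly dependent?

The set is linearly dependent precisely when det[w₁; w₂; w₃; w₄] = 0.
Cofactor expansion gives det = -10*c - 105.
Solving -10*c - 105 = 0 yields c = -21/2.

c = -21/2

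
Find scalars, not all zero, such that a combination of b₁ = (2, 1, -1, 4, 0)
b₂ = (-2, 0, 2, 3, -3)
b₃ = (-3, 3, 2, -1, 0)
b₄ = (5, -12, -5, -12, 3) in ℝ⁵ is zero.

Write the vectors as columns of a matrix and find a nonzero vector in its null space.
The free variable yields coefficients (3, 1, 3, 1) (any nonzero multiple also works).

3b₁ + b₂ + 3b₃ + b₄ = 0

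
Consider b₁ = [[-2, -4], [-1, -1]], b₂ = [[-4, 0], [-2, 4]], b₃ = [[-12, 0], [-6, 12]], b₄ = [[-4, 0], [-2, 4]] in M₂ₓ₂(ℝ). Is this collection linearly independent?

linearly dependent

Write each element as a coordinate vector in ℝ⁴ using {E₁₁, E₁₂, E₂₁, E₂₂}.
Two of the vectors are equal, giving an immediate dependence.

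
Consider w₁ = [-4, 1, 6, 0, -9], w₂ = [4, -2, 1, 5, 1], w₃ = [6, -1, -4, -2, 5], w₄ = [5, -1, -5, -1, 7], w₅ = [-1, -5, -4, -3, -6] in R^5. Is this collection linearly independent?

Form the 5×5 matrix with these as columns; its determinant is 0.
A zero determinant means the columns are linearly dependent.
Indeed w₁ - w₃ + 2w₄ = 0.

linearly dependent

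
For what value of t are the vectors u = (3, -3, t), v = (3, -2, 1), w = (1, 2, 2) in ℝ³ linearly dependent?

Place the vectors as rows of a 3×3 matrix; dependence ⇔ determinant zero.
Cofactor expansion gives det = 8*t - 3.
Setting this to zero gives t = 3/8.

t = 3/8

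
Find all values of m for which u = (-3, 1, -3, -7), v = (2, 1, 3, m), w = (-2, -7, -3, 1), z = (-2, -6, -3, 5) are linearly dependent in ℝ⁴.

m = -25

The vectors are dependent exactly when the determinant of the matrix with rows u, v, w, z vanishes.
Expanding, det = -3*m - 75.
Solving -3*m - 75 = 0 yields m = -25.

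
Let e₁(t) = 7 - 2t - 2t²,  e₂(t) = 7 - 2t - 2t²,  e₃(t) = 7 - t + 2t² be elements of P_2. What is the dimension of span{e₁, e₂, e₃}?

Use coordinates relative to {1, t, t²}.
Put the 3×3 matrix [e₁|e₂|e₃] into echelon form.
Reduction leaves 2 leading entries, giving rank 2.

2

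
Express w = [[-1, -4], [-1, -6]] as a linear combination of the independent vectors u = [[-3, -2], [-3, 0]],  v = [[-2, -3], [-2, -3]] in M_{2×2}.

Identify each element with its coordinate vector in ℝ⁴ via {E₁₁, E₁₂, E₂₁, E₂₂}.
Set up the augmented matrix [u | v | w] and row-reduce.
Row-reducing the augmented matrix gives the unique coefficients (c₁, c₂) = (-1, 2).

w = -u + 2v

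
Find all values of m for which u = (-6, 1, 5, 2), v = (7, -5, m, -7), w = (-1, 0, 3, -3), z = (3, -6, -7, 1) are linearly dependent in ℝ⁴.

m = -34/7

Place the vectors as rows of a 4×4 matrix; dependence ⇔ determinant zero.
Expanding, det = -112*m - 544.
This vanishes exactly when m = -34/7.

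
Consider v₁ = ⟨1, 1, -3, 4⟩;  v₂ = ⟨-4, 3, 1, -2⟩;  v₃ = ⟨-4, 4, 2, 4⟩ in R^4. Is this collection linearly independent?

linearly independent

Place the vectors as rows of a 3×4 matrix and reduce to echelon form.
The reduction yields 3 nonzero rows, so the rank is 3.
Since rank = 3 (the number of vectors), the set is linearly independent.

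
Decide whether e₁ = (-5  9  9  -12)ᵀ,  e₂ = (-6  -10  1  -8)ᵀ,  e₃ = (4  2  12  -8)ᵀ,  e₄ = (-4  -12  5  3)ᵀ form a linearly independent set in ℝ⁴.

Form the 4×4 matrix with these as columns; its determinant is 20862.
A nonzero determinant means the columns are linearly independent.

linearly independent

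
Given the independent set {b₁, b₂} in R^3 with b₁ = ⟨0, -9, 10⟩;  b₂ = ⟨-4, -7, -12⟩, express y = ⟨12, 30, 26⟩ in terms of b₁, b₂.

y = -b₁ - 3b₂

Write y = a₁b₁ + a₂b₂ and equate components.
The system has the unique solution (a₁, a₂) = (-1, -3).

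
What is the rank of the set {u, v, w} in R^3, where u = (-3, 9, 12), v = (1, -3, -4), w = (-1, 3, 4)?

Row-reduce the 3×3 matrix with these as rows.
The echelon form has 1 nonzero row, so the rank is 1.

rank 1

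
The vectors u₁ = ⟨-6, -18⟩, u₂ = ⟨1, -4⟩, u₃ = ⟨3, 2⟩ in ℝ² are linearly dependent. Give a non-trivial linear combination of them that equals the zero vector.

u₁ - 3u₂ + 3u₃ = 0

Solve the homogeneous system with u₁, u₂, u₃ as columns by row-reducing the coefficient matrix.
The free variable yields coefficients (1, -3, 3) (any nonzero multiple also works).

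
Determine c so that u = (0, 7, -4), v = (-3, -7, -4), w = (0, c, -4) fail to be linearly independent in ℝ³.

Dependence holds iff the 3×3 matrix [u v w] is singular.
The determinant works out to 12*c - 84.
Setting this to zero gives c = 7.

c = 7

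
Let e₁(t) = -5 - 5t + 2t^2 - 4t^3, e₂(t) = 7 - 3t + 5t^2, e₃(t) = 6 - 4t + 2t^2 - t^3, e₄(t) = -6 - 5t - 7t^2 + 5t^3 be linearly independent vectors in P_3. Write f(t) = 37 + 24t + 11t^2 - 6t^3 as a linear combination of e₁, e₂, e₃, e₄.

Identify each element with its coordinate vector in ℝ⁴ via {1, t, …, t^3}.
Write f = c₁e₁ + … + c₄e₄ and equate components.
The system has the unique solution (c₁, …, c₄) = (-3, -2, 3, -3).

f = -3e₁ - 2e₂ + 3e₃ - 3e₄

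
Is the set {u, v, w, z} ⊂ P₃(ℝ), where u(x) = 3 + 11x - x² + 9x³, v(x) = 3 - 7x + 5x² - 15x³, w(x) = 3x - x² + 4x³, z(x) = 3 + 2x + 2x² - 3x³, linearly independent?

linearly dependent

Take coordinates with respect to the standard basis {1, x, …, x³}.
Form the 4×4 matrix with these as columns; its determinant is 0.
A zero determinant means the columns are linearly dependent.
Indeed u - v - 6w = 0.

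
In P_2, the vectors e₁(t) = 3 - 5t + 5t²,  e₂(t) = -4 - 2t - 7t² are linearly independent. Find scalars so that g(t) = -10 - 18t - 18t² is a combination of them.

g = 2e₁ + 4e₂

Work in coordinates with respect to the standard basis {1, t, t²}.
Since e₁, e₂ are independent, the coefficients expressing g are uniquely determined by a linear system.
Back-substitution yields (α₁, α₂) = (2, 4).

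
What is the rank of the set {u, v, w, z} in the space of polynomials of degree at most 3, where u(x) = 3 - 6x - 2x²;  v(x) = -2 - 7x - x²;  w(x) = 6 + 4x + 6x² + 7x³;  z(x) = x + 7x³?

rank 4

Use coordinates relative to {1, x, …, x³}.
Put the 4×4 matrix [u|v|w|z] into echelon form.
The echelon form has 4 nonzero rows, so the rank is 4.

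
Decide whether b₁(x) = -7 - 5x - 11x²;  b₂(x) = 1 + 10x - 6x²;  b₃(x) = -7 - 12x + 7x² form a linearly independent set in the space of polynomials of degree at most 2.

linearly independent

Take coordinates with respect to the standard basis {1, x, x²}.
The matrix [b₁|b₂|b₃] has determinant -799.
A nonzero determinant means the columns are linearly independent.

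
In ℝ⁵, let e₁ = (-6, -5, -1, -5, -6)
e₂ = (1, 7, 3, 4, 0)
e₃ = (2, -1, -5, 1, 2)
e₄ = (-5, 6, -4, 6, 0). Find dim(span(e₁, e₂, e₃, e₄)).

dim = 4

Put the 5×4 matrix [e₁|e₂|e₃|e₄] into echelon form.
There are 4 pivot columns, so rank = 4.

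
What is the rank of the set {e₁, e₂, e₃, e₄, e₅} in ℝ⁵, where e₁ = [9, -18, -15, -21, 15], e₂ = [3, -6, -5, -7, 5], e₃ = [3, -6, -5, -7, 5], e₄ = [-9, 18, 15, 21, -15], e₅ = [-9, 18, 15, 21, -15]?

rank 1

Form the matrix with e₁, e₂, e₃, e₄, e₅ as columns and reduce.
Exactly 1 pivot survives; hence the rank is 1.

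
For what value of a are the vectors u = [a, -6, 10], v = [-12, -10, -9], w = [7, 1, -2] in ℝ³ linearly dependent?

Place the vectors as rows of a 3×3 matrix; dependence ⇔ determinant zero.
Expanding, det = 29*a + 1102.
This vanishes exactly when a = -38.

a = -38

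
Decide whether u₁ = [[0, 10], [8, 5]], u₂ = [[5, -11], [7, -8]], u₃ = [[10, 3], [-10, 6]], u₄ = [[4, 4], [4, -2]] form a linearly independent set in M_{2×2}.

Take coordinates with respect to the standard basis {E₁₁, E₁₂, E₂₁, E₂₂}.
Form the 4×4 matrix with these as columns; its determinant is -10024.
A nonzero determinant means the columns are linearly independent.

linearly independent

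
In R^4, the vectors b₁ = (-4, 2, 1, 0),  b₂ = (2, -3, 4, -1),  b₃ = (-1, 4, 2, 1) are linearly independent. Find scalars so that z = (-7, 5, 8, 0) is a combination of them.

z = 2b₁ + b₂ + b₃

Set up the augmented matrix [b₁ | b₂ | b₃ | z] and row-reduce.
The system has the unique solution (α₁, α₂, α₃) = (2, 1, 1).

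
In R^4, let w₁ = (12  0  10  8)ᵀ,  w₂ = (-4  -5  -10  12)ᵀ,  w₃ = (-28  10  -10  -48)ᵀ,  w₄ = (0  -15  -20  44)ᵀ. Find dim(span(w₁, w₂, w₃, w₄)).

Apply Gaussian elimination to the matrix whose rows are w₁, w₂, w₃, w₄.
There are 2 pivot columns, so rank = 2.

2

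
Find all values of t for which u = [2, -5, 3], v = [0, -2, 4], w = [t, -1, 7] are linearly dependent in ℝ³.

t = -10/7

The vectors are dependent exactly when the determinant of the matrix with rows u, v, w vanishes.
The determinant works out to -14*t - 20.
This vanishes exactly when t = -10/7.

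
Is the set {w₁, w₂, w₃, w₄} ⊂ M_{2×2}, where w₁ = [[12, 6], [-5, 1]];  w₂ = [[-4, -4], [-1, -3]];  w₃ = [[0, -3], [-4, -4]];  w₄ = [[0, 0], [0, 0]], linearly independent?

linearly dependent

Take coordinates with respect to the standard basis {E₁₁, E₁₂, E₂₁, E₂₂}.
One of the vectors is the zero vector, so the set is linearly dependent.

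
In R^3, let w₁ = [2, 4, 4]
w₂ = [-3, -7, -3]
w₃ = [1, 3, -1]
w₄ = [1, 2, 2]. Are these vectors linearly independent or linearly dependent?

There are 4 vectors in a 3-dimensional space, so they cannot be linearly independent.

linearly dependent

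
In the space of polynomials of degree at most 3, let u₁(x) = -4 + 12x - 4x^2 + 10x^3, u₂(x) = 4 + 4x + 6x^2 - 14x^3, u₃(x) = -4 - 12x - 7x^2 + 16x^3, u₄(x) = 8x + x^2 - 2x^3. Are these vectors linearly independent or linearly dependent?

linearly dependent

Write each element as a coordinate vector in ℝ⁴ using {1, x, …, x^3}.
Row-reduce the matrix whose columns are u₁, u₂, u₃, u₄.
The reduction yields 2 nonzero rows, so the rank is 2.
Since rank 2 < 4, the set is linearly dependent.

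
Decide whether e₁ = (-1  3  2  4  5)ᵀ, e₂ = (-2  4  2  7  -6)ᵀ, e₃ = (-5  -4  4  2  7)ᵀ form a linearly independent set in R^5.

Place the vectors as rows of a 3×5 matrix and reduce to echelon form.
The reduction yields 3 nonzero rows, so the rank is 3.
Since rank = 3 (the number of vectors), the set is linearly independent.

linearly independent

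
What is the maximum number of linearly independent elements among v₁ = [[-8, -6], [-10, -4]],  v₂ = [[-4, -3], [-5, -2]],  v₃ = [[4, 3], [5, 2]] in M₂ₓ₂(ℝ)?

Pass to coordinate vectors with respect to the basis {E₁₁, E₁₂, E₂₁, E₂₂}.
Row-reduce the 3×4 matrix with these as rows.
The echelon form has 1 nonzero row, so the rank is 1.

1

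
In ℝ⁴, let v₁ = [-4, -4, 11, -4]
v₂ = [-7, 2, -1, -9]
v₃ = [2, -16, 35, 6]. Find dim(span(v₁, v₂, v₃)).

2

Form the matrix with v₁, v₂, v₃ as columns and reduce.
The echelon form has 2 nonzero rows, so the rank is 2.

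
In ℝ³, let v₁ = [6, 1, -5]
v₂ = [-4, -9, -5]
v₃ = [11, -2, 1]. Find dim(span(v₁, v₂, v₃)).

Row-reduce the 3×3 matrix with these as rows.
Exactly 3 pivots survive; hence the rank is 3.

3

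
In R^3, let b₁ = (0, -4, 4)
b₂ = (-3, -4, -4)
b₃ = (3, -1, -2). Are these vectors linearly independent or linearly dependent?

Place the vectors as rows of a 3×3 matrix and reduce to echelon form.
The reduction yields 3 nonzero rows, so the rank is 3.
Since rank = 3 (the number of vectors), the set is linearly independent.

linearly independent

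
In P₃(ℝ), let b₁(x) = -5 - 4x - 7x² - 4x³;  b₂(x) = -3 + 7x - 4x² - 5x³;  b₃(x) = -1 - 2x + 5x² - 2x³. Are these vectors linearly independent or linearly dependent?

linearly independent

Write each element as a coordinate vector in ℝ⁴ using {1, x, …, x³}.
Row-reduce the matrix whose columns are b₁, b₂, b₃.
The reduction yields 3 nonzero rows, so the rank is 3.
Since rank = 3 (the number of vectors), the set is linearly independent.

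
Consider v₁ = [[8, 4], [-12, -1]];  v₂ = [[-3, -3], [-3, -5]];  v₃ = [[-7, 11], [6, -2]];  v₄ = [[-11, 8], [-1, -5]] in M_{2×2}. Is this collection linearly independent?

Take coordinates with respect to the standard basis {E₁₁, E₁₂, E₂₁, E₂₂}.
Form the 4×4 matrix with these as columns; its determinant is 5341.
A nonzero determinant means the columns are linearly independent.

linearly independent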